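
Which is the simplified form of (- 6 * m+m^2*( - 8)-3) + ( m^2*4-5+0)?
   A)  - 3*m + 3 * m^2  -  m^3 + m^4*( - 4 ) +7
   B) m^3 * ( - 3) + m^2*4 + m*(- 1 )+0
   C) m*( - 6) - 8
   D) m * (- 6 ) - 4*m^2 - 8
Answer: D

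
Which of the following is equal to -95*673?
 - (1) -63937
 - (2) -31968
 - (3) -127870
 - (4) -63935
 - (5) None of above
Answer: 4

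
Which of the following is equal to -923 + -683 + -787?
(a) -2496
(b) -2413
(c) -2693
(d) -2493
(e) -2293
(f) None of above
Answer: f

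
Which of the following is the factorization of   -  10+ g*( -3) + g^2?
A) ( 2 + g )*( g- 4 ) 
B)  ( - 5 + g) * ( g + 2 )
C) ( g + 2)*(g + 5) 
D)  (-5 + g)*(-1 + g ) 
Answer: B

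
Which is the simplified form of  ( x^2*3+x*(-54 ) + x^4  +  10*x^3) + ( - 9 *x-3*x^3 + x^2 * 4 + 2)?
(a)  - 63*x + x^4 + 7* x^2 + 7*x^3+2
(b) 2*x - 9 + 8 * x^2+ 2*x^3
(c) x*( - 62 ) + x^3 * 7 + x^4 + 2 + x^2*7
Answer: a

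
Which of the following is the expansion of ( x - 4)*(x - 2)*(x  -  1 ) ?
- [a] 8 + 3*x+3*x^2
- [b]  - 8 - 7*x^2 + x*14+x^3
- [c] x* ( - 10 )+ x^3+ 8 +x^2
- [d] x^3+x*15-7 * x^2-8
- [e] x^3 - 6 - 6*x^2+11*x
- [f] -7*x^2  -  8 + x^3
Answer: b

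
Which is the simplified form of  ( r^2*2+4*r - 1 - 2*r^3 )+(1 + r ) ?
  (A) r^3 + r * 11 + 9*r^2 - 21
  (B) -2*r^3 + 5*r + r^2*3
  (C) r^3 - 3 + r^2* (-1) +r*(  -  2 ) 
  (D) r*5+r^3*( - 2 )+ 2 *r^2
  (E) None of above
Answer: D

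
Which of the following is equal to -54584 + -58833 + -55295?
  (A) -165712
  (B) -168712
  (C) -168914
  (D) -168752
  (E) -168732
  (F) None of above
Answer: B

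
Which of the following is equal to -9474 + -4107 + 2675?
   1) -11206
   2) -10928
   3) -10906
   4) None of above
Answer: 3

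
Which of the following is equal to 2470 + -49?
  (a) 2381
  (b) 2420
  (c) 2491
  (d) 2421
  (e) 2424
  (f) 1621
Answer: d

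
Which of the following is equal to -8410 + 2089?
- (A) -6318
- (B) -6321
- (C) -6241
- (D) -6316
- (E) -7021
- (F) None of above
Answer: B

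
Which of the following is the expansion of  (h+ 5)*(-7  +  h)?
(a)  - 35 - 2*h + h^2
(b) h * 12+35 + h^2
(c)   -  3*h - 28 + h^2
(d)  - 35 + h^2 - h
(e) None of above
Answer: a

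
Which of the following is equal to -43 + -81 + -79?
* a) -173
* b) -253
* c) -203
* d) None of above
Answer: c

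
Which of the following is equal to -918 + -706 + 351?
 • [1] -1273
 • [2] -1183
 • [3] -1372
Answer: 1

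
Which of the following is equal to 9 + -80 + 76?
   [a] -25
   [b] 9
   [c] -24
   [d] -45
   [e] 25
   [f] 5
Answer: f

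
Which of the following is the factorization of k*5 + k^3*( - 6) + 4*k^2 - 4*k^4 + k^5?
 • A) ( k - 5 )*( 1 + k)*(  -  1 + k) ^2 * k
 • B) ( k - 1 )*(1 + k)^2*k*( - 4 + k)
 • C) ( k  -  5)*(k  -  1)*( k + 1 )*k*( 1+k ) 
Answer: C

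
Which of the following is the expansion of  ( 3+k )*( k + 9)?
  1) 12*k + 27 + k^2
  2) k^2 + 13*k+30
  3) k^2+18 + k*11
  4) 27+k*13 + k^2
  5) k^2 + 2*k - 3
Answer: 1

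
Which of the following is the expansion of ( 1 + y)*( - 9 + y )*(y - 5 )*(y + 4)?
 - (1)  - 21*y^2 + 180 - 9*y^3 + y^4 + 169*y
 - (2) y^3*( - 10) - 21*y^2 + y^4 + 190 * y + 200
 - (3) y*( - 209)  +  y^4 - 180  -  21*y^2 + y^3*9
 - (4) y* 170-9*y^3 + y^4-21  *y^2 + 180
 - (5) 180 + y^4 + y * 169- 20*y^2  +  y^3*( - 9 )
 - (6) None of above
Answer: 1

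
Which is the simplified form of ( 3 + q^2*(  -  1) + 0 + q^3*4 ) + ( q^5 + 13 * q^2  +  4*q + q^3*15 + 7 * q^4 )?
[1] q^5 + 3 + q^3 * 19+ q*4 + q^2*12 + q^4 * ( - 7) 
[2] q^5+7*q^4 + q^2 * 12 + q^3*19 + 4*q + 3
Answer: 2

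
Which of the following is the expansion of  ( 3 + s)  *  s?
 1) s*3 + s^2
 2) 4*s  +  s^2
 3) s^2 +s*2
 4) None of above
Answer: 1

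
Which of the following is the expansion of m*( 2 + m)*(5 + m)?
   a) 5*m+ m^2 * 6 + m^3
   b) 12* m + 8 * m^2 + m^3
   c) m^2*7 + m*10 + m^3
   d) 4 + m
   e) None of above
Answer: c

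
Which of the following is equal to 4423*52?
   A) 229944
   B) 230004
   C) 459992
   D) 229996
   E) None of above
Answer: D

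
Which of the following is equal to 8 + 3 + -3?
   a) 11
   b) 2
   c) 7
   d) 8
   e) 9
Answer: d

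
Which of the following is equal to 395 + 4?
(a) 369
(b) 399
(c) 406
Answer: b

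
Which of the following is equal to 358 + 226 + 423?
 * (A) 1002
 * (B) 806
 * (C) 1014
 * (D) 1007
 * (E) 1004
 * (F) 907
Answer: D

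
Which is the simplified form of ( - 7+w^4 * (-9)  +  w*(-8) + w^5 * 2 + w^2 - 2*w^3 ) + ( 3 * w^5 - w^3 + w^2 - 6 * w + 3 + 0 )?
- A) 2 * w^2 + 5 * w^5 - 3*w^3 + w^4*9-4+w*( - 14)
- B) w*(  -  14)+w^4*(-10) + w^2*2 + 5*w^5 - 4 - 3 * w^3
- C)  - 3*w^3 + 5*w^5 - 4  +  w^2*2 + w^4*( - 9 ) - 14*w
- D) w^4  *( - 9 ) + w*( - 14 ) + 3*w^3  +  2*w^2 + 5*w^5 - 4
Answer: C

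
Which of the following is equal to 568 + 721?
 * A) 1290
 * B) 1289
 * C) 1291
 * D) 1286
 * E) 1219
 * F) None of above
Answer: B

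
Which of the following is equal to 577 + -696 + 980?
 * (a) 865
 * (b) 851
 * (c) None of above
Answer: c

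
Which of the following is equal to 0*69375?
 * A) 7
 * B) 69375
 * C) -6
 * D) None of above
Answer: D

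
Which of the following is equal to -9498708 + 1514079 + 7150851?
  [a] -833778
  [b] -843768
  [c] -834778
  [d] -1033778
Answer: a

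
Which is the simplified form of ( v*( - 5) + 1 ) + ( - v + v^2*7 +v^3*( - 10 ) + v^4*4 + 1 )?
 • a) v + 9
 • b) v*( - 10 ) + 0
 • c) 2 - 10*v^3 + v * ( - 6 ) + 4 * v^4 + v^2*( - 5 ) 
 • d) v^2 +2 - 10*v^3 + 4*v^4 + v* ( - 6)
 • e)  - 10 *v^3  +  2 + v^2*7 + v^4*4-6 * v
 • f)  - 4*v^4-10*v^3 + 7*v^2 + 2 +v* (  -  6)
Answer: e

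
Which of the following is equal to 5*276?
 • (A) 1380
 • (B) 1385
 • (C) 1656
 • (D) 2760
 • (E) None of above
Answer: A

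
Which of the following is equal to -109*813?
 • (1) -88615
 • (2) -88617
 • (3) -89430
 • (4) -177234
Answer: 2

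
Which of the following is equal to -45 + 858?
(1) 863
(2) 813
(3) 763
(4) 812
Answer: 2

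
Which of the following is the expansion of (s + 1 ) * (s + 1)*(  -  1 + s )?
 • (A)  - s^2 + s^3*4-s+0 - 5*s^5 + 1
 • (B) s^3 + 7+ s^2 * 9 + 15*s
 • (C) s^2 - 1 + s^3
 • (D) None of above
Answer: D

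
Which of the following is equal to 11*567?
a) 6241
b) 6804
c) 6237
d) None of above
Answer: c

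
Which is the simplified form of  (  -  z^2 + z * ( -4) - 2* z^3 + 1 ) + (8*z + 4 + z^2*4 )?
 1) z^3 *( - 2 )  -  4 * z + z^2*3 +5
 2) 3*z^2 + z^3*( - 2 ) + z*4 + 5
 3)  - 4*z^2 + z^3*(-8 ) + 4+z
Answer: 2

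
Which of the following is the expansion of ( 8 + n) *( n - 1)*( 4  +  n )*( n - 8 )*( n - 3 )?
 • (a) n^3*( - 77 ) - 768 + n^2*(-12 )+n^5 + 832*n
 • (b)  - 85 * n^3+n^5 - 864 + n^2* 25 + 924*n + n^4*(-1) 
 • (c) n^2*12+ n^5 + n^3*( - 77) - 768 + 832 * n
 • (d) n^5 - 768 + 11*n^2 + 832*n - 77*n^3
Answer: c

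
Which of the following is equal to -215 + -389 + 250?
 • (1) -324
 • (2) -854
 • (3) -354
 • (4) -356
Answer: 3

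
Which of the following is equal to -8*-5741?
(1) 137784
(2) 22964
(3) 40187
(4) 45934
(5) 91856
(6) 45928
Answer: 6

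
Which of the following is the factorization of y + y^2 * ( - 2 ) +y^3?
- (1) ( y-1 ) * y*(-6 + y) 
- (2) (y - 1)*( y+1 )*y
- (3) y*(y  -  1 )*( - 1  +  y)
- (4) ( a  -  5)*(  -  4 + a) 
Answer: 3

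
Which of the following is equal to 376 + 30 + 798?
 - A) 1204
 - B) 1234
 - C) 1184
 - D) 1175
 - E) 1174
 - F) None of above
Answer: A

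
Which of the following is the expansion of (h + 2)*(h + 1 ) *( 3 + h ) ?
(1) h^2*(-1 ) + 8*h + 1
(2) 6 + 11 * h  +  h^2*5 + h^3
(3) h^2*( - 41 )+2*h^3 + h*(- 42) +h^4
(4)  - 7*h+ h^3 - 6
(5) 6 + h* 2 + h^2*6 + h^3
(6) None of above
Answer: 6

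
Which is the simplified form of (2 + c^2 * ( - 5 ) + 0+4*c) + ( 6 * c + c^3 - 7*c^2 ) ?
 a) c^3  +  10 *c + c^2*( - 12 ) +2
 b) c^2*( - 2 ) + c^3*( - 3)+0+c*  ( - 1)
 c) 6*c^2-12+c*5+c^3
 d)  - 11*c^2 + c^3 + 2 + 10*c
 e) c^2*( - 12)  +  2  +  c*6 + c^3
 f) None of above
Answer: a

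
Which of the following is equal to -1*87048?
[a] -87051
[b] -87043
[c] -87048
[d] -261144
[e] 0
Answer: c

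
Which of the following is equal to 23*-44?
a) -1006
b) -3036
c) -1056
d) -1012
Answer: d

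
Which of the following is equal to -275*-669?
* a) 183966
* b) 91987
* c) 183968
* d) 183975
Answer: d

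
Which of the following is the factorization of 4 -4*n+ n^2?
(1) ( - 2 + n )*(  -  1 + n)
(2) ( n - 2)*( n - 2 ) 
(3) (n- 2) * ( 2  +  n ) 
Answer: 2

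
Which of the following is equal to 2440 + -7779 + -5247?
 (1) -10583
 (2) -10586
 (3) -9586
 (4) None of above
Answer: 2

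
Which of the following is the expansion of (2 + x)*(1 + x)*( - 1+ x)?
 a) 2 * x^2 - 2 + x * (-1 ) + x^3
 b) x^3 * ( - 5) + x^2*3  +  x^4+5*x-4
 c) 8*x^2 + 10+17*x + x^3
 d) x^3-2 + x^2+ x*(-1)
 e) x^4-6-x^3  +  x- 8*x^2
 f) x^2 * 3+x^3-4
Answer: a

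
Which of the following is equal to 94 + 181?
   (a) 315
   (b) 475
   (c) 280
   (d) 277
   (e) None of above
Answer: e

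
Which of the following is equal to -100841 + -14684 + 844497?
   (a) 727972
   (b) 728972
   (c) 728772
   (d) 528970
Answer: b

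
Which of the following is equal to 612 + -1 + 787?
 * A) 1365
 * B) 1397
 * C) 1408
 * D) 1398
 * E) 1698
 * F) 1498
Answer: D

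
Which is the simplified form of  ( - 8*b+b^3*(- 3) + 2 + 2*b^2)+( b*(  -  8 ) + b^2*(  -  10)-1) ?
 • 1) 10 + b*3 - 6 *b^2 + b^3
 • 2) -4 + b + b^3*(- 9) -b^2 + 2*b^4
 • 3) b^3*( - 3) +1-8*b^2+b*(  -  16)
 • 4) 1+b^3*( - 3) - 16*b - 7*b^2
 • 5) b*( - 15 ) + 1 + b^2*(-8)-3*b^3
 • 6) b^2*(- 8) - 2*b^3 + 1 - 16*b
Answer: 3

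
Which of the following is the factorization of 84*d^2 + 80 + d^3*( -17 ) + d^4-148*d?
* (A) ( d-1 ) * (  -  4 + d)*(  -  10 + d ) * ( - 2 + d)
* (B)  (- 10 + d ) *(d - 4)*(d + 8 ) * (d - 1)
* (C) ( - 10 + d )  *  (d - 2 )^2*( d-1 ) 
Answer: A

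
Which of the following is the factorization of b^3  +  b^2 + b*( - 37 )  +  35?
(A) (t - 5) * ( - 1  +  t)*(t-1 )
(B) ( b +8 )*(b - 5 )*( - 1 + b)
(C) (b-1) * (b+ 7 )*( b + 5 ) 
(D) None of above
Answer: D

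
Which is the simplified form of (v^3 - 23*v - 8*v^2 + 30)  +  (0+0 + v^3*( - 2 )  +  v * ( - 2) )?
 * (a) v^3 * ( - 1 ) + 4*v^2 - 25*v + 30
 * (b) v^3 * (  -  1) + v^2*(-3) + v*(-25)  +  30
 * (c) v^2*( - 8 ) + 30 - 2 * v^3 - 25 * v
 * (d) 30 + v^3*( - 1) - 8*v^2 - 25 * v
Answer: d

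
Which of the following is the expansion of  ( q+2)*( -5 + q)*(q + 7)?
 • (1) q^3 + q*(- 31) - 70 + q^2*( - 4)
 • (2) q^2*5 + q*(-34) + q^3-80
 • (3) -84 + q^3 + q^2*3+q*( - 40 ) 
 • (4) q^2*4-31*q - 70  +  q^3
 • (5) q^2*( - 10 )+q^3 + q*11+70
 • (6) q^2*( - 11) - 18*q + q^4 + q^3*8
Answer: 4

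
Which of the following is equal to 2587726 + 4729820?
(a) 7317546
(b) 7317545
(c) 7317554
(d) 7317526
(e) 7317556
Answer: a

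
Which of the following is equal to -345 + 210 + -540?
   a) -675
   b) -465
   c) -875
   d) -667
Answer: a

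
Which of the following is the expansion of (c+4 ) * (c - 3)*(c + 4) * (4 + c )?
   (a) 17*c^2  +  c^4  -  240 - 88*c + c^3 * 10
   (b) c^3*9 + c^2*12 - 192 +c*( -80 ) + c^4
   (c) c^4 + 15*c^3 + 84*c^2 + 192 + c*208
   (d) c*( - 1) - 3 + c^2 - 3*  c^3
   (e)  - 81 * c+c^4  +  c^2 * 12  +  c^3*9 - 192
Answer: b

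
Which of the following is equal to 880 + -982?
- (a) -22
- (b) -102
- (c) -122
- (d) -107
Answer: b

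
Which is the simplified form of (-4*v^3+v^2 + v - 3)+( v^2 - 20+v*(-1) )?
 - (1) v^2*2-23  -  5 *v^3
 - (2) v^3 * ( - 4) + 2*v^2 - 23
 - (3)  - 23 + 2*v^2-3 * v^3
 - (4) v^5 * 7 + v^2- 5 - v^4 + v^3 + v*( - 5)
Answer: 2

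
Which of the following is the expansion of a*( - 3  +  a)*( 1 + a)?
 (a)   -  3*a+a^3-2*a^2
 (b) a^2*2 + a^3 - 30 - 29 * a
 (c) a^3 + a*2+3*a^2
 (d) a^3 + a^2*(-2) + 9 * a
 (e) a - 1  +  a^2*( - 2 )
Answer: a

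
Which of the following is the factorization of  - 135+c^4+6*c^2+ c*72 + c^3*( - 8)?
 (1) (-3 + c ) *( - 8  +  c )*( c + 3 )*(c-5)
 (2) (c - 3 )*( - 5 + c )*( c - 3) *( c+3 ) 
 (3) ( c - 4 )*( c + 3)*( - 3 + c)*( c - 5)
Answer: 2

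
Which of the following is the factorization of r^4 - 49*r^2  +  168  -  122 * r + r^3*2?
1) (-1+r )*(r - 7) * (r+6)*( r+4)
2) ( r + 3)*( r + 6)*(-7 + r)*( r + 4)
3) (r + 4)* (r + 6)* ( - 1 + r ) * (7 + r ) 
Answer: 1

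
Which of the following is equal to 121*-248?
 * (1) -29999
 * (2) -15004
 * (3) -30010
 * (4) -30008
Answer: 4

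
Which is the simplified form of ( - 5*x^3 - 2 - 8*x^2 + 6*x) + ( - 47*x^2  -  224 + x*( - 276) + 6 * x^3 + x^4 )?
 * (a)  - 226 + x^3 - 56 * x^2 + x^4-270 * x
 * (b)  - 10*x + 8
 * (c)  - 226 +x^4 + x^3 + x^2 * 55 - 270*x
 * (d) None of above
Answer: d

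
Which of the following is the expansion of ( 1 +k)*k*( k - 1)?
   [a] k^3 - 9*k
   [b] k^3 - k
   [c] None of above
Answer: b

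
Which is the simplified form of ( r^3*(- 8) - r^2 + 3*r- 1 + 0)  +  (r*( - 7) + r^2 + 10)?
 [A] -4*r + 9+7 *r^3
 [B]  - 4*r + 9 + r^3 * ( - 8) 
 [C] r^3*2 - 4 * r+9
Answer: B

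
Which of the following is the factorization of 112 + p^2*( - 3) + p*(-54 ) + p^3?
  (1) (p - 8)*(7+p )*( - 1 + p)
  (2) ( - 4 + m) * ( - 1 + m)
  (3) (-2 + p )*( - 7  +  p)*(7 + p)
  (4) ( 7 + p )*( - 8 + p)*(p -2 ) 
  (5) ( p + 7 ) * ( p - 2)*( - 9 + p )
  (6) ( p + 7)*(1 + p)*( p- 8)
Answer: 4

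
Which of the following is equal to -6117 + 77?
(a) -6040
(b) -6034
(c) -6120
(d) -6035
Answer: a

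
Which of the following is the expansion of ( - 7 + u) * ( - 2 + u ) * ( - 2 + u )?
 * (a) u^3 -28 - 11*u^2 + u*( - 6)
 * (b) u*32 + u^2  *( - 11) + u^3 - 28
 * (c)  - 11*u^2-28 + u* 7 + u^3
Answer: b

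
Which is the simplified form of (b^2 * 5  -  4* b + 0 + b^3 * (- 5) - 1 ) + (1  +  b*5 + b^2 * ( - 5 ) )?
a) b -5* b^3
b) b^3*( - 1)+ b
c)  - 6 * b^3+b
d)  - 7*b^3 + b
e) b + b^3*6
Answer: a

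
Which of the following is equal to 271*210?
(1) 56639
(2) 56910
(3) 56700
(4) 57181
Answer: 2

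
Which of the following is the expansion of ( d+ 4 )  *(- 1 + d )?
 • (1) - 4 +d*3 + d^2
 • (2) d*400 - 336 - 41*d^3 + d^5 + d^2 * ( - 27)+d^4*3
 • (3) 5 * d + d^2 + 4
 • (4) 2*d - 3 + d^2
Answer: 1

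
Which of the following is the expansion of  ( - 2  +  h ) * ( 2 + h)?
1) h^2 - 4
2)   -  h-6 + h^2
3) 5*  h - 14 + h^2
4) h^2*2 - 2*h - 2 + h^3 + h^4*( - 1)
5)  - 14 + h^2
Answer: 1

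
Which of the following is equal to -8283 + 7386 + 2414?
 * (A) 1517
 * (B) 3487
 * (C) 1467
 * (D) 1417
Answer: A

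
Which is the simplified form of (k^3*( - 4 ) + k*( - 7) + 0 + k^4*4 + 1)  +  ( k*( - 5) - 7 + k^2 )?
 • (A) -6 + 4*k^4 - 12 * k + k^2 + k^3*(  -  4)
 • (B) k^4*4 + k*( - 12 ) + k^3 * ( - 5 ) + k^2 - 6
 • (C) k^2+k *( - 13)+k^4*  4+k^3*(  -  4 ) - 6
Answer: A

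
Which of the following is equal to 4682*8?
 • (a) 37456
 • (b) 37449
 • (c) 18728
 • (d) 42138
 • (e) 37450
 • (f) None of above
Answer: a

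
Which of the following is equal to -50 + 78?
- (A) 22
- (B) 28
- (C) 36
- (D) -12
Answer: B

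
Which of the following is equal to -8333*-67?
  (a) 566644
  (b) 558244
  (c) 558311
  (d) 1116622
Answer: c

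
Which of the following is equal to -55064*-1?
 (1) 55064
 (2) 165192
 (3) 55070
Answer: 1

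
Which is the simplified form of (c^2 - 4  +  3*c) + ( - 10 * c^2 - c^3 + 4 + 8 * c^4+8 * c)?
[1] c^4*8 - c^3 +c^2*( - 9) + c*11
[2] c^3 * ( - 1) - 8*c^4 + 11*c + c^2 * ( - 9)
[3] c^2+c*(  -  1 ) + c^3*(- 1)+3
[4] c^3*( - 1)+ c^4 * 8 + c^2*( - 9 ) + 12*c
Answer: 1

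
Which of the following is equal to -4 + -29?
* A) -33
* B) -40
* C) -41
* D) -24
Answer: A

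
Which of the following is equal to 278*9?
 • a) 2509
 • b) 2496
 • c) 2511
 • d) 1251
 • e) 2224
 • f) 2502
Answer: f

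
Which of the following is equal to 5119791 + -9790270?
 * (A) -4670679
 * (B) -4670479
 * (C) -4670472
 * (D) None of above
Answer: B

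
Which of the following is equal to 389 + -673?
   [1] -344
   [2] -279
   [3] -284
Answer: 3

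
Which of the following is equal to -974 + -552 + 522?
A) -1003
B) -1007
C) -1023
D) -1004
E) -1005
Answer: D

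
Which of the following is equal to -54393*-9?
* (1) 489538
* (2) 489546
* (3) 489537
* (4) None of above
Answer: 3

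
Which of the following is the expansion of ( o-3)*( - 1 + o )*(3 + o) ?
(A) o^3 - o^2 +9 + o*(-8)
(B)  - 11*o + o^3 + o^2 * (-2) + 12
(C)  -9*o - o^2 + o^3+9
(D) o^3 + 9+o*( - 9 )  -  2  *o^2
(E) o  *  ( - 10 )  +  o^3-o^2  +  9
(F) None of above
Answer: C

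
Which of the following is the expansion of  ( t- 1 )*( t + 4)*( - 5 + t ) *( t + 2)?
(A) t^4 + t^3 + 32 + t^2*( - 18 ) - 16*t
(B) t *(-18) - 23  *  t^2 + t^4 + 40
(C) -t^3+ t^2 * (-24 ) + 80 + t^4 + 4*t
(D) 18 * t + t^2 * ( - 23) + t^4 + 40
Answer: B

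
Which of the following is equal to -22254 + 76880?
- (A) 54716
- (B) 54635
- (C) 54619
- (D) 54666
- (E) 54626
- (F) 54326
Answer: E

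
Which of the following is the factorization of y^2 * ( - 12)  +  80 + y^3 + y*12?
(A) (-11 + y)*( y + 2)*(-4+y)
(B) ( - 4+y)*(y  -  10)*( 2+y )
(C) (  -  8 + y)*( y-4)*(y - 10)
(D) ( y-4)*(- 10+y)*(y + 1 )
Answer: B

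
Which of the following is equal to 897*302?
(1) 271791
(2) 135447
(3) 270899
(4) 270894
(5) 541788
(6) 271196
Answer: 4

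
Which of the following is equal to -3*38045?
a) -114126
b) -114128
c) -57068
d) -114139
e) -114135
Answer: e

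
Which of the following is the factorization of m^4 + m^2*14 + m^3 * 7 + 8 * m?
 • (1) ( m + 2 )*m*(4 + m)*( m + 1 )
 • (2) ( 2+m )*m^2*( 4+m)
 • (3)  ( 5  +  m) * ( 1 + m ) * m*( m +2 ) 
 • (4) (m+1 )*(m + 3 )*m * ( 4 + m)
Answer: 1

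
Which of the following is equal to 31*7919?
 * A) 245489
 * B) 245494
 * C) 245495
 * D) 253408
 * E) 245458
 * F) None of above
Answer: A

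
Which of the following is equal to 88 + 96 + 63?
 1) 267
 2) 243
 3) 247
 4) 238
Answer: 3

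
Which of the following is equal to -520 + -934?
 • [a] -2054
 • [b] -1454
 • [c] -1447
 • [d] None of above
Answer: b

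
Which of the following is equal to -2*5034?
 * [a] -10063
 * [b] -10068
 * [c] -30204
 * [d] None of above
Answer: b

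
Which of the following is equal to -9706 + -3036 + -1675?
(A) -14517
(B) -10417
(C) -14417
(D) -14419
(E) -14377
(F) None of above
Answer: C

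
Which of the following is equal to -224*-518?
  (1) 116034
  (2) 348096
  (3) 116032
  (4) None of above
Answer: 3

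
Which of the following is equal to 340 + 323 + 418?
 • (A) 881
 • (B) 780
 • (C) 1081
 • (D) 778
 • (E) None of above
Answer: C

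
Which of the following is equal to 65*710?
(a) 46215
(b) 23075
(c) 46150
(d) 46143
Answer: c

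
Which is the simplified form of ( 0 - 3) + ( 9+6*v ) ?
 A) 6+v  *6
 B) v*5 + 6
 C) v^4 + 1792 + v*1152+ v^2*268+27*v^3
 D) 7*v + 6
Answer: A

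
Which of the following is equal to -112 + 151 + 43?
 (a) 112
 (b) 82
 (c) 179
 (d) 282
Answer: b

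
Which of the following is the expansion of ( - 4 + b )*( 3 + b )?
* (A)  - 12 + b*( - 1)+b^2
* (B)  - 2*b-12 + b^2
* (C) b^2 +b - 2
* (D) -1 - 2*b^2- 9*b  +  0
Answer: A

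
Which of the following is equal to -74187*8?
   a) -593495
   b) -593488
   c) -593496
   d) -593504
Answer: c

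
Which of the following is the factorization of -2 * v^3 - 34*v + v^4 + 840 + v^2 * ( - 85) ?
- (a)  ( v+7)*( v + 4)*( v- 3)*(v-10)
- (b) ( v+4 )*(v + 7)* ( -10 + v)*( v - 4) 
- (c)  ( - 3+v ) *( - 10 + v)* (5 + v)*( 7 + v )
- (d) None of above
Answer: a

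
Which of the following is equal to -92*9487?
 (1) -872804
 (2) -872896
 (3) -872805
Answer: 1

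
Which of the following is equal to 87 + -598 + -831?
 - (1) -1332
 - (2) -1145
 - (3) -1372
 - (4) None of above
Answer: 4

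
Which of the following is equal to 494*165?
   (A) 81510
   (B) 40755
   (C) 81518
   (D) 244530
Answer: A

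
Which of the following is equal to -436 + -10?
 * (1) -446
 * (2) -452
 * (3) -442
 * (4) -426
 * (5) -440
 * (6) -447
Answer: 1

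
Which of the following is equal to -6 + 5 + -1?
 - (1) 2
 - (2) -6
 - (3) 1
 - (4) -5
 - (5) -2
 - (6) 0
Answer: 5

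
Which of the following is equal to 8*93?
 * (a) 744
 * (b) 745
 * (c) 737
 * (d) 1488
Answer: a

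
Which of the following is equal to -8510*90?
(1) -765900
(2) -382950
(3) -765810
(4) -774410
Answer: 1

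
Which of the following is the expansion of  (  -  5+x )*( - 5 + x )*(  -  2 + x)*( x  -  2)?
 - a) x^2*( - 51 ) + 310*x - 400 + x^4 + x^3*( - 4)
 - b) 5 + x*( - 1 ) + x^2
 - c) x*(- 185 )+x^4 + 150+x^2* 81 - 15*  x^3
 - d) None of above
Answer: d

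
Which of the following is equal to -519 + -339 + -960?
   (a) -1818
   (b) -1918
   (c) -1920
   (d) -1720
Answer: a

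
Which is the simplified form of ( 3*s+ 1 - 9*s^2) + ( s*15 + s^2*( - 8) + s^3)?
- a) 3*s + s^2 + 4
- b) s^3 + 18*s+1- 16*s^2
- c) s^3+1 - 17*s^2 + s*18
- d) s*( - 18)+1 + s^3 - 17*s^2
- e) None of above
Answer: c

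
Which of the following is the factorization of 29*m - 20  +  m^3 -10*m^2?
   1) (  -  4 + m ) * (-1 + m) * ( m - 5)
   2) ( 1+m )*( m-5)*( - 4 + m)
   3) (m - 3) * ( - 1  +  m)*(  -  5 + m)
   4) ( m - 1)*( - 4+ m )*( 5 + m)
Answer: 1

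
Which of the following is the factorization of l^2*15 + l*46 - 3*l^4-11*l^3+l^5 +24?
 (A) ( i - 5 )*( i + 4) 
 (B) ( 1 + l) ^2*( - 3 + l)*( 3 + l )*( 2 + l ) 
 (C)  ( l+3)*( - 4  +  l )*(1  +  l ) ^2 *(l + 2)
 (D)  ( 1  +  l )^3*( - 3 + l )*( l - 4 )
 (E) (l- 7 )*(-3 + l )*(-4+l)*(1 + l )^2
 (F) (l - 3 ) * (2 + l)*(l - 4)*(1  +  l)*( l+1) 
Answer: F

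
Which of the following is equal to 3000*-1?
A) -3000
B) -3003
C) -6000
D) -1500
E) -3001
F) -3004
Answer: A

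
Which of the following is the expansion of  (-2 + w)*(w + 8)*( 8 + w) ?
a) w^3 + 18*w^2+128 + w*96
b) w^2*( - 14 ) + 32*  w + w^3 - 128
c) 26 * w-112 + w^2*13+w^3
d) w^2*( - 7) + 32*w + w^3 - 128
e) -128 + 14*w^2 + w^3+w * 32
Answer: e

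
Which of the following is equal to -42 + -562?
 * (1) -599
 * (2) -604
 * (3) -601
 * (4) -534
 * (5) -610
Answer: 2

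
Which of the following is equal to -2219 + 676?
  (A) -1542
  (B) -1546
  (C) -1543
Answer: C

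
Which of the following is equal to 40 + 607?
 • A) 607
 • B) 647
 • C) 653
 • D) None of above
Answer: B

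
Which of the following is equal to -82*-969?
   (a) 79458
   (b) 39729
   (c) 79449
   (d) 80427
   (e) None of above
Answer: a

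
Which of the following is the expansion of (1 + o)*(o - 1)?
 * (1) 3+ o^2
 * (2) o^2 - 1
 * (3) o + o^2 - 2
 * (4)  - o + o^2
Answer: 2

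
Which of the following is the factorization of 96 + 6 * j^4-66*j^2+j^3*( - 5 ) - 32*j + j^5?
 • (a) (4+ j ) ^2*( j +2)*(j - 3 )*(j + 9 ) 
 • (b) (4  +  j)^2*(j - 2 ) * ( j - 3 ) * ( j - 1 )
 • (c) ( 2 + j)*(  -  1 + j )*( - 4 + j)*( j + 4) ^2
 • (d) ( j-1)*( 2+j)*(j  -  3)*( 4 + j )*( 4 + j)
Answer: d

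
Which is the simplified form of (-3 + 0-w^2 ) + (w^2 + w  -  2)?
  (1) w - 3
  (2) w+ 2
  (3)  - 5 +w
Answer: 3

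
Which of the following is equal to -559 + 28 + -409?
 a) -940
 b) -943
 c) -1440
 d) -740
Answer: a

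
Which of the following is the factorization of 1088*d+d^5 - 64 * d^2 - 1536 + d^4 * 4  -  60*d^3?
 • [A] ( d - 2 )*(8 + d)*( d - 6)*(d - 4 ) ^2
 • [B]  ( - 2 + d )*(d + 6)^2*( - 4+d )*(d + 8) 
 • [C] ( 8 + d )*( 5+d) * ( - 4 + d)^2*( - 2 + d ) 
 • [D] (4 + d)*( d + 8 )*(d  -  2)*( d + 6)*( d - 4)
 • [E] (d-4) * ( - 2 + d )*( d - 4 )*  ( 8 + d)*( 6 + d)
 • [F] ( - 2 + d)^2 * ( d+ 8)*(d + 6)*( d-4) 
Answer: E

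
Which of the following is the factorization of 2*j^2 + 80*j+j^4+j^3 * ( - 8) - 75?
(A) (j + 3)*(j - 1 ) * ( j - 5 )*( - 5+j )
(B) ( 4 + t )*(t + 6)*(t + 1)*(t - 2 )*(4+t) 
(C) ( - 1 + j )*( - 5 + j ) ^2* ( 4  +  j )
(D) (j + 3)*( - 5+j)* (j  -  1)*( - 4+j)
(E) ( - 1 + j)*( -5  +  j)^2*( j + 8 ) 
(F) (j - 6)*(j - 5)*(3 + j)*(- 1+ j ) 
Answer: A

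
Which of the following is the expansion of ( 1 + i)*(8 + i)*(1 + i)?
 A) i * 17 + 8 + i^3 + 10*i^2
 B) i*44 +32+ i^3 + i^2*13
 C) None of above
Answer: A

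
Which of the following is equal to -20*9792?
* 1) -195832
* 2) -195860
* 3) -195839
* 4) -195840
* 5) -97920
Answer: 4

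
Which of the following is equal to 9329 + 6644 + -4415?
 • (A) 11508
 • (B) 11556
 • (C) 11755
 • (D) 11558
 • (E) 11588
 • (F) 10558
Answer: D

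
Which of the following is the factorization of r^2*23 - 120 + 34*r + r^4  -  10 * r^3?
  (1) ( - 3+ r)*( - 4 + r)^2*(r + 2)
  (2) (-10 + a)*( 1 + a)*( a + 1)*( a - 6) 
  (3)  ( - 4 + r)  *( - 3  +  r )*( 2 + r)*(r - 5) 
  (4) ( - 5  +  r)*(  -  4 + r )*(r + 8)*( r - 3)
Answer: 3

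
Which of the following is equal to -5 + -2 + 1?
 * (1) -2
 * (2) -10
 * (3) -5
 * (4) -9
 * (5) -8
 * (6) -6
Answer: 6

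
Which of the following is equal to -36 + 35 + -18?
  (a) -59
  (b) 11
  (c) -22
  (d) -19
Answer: d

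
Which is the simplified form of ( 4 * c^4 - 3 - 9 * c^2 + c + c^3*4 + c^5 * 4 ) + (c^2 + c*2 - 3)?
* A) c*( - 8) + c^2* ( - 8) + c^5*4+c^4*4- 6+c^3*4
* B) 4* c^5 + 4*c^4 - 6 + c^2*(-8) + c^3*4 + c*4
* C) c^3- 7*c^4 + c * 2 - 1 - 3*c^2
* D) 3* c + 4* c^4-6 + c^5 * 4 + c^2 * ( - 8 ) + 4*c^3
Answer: D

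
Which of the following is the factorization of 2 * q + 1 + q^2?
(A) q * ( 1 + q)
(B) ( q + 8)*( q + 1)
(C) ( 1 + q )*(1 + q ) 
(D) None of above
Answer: C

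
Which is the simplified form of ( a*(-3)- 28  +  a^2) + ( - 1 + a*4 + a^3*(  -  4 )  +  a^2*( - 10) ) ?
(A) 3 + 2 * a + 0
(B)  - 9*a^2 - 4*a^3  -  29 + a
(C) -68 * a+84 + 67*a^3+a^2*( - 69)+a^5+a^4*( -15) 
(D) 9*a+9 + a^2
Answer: B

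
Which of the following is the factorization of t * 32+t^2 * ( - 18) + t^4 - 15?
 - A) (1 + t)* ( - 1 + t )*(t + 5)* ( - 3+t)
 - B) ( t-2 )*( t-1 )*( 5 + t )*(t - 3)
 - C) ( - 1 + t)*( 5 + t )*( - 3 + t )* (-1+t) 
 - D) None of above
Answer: C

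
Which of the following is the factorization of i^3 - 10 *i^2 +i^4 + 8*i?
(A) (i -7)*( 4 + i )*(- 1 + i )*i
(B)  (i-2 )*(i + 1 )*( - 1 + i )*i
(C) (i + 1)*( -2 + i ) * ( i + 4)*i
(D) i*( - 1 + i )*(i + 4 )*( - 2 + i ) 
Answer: D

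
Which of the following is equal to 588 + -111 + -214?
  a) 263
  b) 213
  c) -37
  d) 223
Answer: a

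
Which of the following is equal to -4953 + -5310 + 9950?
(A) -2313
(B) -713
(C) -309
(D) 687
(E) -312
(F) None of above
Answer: F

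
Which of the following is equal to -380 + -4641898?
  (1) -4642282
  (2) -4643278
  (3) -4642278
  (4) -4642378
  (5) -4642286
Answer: 3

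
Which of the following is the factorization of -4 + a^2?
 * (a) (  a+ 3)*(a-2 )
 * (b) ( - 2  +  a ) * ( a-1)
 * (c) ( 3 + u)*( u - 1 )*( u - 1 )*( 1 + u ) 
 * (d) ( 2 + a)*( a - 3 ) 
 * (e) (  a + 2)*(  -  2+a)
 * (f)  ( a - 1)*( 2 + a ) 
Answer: e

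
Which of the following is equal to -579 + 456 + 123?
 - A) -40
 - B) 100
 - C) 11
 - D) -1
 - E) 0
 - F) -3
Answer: E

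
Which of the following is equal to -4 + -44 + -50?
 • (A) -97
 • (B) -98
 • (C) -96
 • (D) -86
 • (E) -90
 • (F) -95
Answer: B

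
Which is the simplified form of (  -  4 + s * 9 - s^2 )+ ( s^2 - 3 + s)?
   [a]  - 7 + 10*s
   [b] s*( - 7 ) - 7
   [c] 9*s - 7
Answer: a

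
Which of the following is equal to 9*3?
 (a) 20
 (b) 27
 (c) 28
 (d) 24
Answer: b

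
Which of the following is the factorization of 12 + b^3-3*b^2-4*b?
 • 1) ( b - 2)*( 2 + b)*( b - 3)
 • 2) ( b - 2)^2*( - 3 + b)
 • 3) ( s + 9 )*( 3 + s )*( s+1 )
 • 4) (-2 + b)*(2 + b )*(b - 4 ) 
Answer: 1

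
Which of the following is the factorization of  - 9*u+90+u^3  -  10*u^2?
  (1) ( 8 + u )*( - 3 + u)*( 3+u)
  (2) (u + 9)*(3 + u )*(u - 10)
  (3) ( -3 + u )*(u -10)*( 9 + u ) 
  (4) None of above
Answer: 4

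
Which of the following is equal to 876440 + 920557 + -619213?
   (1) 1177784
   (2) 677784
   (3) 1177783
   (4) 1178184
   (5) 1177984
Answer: 1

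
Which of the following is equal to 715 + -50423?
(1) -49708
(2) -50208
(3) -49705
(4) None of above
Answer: 1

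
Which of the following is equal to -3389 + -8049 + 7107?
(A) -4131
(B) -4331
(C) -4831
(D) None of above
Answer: B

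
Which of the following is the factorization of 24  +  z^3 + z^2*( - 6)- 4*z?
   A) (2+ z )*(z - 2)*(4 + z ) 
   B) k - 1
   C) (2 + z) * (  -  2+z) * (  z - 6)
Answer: C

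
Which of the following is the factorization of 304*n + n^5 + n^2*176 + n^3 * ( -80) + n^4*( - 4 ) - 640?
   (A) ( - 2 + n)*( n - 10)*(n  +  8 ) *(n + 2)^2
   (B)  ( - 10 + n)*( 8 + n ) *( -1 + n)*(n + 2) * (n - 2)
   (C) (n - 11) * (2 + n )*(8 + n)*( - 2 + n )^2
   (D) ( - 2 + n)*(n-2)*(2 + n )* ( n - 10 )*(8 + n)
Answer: D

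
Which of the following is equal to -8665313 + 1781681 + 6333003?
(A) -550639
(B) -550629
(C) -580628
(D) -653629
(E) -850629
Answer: B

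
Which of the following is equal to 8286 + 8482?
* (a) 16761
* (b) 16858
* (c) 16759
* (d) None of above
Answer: d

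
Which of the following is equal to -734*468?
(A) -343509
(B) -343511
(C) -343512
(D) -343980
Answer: C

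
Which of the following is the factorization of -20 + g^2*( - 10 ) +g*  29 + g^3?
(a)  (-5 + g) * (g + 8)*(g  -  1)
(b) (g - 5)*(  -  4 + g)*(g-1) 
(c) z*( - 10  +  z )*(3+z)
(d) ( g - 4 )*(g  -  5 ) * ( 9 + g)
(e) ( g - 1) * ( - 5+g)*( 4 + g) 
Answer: b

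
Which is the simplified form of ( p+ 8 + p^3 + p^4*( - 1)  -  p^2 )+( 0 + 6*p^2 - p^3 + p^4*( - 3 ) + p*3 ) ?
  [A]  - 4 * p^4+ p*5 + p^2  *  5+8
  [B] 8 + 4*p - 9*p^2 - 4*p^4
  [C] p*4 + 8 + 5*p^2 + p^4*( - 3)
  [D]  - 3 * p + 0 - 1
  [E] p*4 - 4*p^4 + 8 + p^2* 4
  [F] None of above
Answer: F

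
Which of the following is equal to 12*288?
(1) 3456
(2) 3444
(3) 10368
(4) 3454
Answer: 1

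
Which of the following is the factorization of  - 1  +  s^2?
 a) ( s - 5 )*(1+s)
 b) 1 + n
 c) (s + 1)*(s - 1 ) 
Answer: c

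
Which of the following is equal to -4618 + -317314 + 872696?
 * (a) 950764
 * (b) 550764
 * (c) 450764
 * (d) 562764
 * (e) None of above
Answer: b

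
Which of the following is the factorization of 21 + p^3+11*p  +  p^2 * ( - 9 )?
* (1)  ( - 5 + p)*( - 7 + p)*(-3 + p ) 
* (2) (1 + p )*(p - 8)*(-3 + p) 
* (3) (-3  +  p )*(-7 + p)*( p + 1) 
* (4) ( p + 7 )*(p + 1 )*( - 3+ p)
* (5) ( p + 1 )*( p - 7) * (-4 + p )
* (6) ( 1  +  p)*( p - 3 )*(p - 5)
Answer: 3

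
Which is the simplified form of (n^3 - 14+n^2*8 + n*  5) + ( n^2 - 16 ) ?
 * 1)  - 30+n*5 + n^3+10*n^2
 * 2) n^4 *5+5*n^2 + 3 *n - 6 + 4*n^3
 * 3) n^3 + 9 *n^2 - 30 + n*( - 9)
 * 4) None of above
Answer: 4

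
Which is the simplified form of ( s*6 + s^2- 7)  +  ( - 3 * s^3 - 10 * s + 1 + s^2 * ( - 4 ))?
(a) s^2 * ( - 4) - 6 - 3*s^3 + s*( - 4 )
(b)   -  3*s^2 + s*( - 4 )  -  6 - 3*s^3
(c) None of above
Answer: b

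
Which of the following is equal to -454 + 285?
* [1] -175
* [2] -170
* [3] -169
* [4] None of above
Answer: 3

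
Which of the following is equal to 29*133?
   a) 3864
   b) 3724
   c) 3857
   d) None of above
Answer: c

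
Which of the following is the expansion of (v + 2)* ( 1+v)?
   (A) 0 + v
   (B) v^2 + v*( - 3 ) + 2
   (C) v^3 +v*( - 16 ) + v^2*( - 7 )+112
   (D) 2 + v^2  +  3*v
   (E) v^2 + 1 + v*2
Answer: D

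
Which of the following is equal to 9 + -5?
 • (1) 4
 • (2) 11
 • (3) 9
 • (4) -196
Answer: 1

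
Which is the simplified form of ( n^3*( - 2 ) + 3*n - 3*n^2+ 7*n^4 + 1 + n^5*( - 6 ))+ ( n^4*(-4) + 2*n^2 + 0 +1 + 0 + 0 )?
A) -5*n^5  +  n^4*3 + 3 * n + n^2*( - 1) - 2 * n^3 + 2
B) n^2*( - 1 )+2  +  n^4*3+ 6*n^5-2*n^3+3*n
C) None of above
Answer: C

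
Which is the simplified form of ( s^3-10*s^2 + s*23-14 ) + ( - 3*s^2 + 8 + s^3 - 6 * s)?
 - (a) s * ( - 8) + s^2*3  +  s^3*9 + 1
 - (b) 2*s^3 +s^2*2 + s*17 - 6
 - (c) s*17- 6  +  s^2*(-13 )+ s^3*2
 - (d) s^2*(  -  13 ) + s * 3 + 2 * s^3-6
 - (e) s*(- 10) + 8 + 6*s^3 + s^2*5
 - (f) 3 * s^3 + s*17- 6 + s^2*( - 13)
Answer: c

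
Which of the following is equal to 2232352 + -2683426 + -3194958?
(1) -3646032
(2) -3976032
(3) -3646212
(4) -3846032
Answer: 1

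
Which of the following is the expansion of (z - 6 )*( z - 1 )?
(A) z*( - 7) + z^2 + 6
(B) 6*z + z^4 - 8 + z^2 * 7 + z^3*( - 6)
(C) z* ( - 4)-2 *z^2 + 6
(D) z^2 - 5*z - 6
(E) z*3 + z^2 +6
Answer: A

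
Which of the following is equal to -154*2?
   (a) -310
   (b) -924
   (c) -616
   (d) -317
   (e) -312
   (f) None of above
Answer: f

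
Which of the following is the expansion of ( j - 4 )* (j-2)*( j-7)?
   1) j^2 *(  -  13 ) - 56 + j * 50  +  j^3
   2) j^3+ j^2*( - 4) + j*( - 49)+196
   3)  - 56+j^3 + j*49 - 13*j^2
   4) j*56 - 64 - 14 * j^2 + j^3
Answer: 1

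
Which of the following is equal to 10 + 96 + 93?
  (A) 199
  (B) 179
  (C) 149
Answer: A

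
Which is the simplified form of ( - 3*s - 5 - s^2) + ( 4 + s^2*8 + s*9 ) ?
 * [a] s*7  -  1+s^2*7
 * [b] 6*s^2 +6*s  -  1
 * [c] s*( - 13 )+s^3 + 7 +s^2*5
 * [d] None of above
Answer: d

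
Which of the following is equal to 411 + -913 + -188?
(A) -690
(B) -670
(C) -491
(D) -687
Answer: A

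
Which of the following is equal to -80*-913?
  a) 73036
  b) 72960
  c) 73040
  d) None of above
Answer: c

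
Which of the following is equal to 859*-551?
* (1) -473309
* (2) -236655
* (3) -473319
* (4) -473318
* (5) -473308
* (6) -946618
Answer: 1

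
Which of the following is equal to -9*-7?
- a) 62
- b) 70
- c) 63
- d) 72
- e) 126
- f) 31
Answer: c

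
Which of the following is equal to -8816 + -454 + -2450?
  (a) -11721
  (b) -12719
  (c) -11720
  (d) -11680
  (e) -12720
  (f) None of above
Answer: c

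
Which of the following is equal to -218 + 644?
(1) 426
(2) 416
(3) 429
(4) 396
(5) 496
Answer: 1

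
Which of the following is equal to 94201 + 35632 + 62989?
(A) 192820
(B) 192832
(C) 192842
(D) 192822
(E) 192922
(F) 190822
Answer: D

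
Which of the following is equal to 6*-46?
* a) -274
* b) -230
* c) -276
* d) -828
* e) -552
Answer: c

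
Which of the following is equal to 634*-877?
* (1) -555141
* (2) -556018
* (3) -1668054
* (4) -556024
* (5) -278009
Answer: 2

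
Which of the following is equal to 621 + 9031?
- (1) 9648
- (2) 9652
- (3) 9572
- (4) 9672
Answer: 2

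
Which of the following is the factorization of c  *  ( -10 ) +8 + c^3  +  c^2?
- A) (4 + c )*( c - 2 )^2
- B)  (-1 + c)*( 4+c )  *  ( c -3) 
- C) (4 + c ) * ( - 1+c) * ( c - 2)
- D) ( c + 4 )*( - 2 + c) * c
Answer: C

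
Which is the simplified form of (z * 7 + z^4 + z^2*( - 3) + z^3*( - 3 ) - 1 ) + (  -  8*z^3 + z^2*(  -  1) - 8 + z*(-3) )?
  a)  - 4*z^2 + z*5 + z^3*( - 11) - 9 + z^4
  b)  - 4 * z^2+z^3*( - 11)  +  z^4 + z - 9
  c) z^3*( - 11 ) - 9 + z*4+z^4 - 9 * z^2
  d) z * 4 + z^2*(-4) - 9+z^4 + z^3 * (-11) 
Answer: d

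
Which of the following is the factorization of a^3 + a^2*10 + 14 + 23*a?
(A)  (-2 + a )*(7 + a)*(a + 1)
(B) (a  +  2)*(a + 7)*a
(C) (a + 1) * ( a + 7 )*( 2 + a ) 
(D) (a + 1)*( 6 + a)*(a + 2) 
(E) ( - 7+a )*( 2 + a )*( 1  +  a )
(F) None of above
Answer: C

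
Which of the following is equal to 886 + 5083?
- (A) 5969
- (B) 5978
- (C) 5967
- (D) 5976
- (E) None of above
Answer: A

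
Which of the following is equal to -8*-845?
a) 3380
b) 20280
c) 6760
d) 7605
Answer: c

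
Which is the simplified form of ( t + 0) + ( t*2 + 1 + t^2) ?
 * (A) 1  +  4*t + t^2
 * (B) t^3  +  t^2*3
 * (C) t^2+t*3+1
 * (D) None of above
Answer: C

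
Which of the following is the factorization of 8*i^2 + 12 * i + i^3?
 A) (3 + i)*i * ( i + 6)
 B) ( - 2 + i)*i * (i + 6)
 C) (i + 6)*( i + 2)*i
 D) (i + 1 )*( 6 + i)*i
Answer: C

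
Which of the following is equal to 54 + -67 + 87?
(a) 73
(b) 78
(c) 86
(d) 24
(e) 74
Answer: e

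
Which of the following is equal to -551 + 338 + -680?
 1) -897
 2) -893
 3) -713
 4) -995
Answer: 2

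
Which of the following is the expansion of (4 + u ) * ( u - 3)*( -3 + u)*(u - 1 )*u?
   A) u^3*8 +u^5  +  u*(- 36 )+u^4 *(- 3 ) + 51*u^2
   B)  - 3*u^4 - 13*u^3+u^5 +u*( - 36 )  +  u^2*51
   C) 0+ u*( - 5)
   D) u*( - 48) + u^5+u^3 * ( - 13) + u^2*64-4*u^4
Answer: B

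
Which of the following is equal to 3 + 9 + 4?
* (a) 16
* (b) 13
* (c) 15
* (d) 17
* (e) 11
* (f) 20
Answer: a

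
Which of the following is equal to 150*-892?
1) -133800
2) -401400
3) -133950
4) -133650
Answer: 1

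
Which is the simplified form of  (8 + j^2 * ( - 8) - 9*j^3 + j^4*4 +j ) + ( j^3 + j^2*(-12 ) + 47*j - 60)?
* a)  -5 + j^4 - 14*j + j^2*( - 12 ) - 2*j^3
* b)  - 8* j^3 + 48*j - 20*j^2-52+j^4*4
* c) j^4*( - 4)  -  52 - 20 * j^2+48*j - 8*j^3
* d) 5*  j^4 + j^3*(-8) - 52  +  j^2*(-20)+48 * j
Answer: b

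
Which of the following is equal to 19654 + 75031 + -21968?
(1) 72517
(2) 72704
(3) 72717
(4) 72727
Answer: 3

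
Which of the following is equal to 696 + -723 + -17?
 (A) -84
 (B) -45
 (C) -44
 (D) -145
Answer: C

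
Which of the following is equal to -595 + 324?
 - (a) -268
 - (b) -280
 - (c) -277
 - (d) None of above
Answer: d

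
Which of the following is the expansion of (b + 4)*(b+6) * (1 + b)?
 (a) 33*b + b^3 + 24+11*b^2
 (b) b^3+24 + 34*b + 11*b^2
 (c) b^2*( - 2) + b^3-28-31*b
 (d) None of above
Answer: b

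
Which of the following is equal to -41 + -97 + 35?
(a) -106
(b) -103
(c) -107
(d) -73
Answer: b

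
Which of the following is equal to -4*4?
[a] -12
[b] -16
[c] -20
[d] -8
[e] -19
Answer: b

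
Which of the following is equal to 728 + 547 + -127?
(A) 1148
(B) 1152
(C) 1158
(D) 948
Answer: A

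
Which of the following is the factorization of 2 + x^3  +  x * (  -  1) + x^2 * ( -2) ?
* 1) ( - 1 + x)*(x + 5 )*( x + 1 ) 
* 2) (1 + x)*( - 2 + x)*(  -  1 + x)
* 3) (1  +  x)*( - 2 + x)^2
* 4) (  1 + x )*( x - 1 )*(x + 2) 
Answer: 2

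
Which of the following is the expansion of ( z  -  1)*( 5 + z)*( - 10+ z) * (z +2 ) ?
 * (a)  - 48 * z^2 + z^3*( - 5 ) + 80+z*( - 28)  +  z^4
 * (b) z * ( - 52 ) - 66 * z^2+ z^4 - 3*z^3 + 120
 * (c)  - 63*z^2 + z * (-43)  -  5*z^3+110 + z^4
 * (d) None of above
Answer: d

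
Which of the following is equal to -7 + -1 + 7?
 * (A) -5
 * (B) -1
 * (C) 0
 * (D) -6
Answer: B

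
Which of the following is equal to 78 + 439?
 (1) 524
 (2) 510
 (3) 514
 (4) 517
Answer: 4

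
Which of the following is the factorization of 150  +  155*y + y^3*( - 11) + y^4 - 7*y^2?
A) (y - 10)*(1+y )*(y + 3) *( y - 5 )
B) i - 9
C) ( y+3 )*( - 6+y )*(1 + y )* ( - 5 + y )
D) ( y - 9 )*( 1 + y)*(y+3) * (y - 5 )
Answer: A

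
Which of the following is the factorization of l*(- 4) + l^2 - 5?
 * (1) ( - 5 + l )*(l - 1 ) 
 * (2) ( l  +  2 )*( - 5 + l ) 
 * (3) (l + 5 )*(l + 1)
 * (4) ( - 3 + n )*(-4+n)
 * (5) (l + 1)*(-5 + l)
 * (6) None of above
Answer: 5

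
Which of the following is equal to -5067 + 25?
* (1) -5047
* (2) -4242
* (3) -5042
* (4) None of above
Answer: 3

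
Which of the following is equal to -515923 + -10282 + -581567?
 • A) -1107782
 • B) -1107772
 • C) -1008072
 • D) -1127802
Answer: B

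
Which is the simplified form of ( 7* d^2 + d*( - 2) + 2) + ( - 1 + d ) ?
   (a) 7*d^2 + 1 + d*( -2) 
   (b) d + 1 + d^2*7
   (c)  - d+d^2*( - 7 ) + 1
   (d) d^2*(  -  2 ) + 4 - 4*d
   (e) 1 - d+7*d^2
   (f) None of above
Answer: e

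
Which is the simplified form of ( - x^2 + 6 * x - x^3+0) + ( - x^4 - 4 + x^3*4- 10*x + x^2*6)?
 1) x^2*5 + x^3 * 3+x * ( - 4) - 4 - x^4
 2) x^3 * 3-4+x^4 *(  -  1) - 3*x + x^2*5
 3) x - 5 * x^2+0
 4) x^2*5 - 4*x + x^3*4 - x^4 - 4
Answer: 1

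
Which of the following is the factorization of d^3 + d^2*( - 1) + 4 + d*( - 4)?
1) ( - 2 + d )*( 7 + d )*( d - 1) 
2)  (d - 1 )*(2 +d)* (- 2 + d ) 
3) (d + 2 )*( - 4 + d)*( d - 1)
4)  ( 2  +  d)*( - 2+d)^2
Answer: 2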